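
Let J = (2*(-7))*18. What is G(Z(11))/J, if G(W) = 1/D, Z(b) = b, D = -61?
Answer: 1/15372 ≈ 6.5053e-5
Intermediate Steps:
J = -252 (J = -14*18 = -252)
G(W) = -1/61 (G(W) = 1/(-61) = -1/61)
G(Z(11))/J = -1/61/(-252) = -1/61*(-1/252) = 1/15372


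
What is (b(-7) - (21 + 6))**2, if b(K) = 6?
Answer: 441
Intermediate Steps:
(b(-7) - (21 + 6))**2 = (6 - (21 + 6))**2 = (6 - 1*27)**2 = (6 - 27)**2 = (-21)**2 = 441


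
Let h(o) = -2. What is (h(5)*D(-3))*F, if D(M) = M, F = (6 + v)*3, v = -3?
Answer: 54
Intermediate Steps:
F = 9 (F = (6 - 3)*3 = 3*3 = 9)
(h(5)*D(-3))*F = -2*(-3)*9 = 6*9 = 54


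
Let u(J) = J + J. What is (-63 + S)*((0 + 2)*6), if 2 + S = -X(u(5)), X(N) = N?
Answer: -900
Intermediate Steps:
u(J) = 2*J
S = -12 (S = -2 - 2*5 = -2 - 1*10 = -2 - 10 = -12)
(-63 + S)*((0 + 2)*6) = (-63 - 12)*((0 + 2)*6) = -150*6 = -75*12 = -900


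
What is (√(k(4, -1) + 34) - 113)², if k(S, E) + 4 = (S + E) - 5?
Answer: 12797 - 452*√7 ≈ 11601.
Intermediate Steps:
k(S, E) = -9 + E + S (k(S, E) = -4 + ((S + E) - 5) = -4 + ((E + S) - 5) = -4 + (-5 + E + S) = -9 + E + S)
(√(k(4, -1) + 34) - 113)² = (√((-9 - 1 + 4) + 34) - 113)² = (√(-6 + 34) - 113)² = (√28 - 113)² = (2*√7 - 113)² = (-113 + 2*√7)²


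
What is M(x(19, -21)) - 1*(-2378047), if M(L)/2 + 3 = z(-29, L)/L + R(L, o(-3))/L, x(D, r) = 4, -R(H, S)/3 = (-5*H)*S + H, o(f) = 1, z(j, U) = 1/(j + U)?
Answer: 118903249/50 ≈ 2.3781e+6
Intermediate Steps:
z(j, U) = 1/(U + j)
R(H, S) = -3*H + 15*H*S (R(H, S) = -3*((-5*H)*S + H) = -3*(-5*H*S + H) = -3*(H - 5*H*S) = -3*H + 15*H*S)
M(L) = 18 + 2/(L*(-29 + L)) (M(L) = -6 + 2*(1/((L - 29)*L) + (3*L*(-1 + 5*1))/L) = -6 + 2*(1/((-29 + L)*L) + (3*L*(-1 + 5))/L) = -6 + 2*(1/(L*(-29 + L)) + (3*L*4)/L) = -6 + 2*(1/(L*(-29 + L)) + (12*L)/L) = -6 + 2*(1/(L*(-29 + L)) + 12) = -6 + 2*(12 + 1/(L*(-29 + L))) = -6 + (24 + 2/(L*(-29 + L))) = 18 + 2/(L*(-29 + L)))
M(x(19, -21)) - 1*(-2378047) = 2*(1 + 9*4*(-29 + 4))/(4*(-29 + 4)) - 1*(-2378047) = 2*(¼)*(1 + 9*4*(-25))/(-25) + 2378047 = 2*(¼)*(-1/25)*(1 - 900) + 2378047 = 2*(¼)*(-1/25)*(-899) + 2378047 = 899/50 + 2378047 = 118903249/50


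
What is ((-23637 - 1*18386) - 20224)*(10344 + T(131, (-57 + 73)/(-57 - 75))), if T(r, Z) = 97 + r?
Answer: -658075284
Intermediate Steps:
((-23637 - 1*18386) - 20224)*(10344 + T(131, (-57 + 73)/(-57 - 75))) = ((-23637 - 1*18386) - 20224)*(10344 + (97 + 131)) = ((-23637 - 18386) - 20224)*(10344 + 228) = (-42023 - 20224)*10572 = -62247*10572 = -658075284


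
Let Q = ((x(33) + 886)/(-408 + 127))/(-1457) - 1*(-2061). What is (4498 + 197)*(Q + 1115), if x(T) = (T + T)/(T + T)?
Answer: 6104952064905/409417 ≈ 1.4911e+7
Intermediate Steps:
x(T) = 1 (x(T) = (2*T)/((2*T)) = (2*T)*(1/(2*T)) = 1)
Q = 843809324/409417 (Q = ((1 + 886)/(-408 + 127))/(-1457) - 1*(-2061) = (887/(-281))*(-1/1457) + 2061 = (887*(-1/281))*(-1/1457) + 2061 = -887/281*(-1/1457) + 2061 = 887/409417 + 2061 = 843809324/409417 ≈ 2061.0)
(4498 + 197)*(Q + 1115) = (4498 + 197)*(843809324/409417 + 1115) = 4695*(1300309279/409417) = 6104952064905/409417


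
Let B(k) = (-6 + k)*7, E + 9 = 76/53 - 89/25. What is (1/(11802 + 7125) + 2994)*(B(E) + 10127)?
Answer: 751377997367209/25078275 ≈ 2.9961e+7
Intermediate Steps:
E = -14742/1325 (E = -9 + (76/53 - 89/25) = -9 - 2817/1325 = -14742/1325 ≈ -11.126)
B(k) = -42 + 7*k
(1/(11802 + 7125) + 2994)*(B(E) + 10127) = (1/(11802 + 7125) + 2994)*((-42 + 7*(-14742/1325)) + 10127) = (1/18927 + 2994)*((-42 - 103194/1325) + 10127) = (1/18927 + 2994)*(-158844/1325 + 10127) = (56667439/18927)*(13259431/1325) = 751377997367209/25078275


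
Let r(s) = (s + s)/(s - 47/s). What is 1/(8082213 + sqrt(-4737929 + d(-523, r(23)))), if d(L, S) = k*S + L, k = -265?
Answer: 1947813333/15742643383653046 - I*sqrt(275247815197)/15742643383653046 ≈ 1.2373e-7 - 3.3326e-11*I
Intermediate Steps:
r(s) = 2*s/(s - 47/s) (r(s) = (2*s)/(s - 47/s) = 2*s/(s - 47/s))
d(L, S) = L - 265*S (d(L, S) = -265*S + L = L - 265*S)
1/(8082213 + sqrt(-4737929 + d(-523, r(23)))) = 1/(8082213 + sqrt(-4737929 + (-523 - 530*23**2/(-47 + 23**2)))) = 1/(8082213 + sqrt(-4737929 + (-523 - 530*529/(-47 + 529)))) = 1/(8082213 + sqrt(-4737929 + (-523 - 530*529/482))) = 1/(8082213 + sqrt(-4737929 + (-523 - 265*529/241))) = 1/(8082213 + sqrt(-4737929 + (-523 - 140185/241))) = 1/(8082213 + sqrt(-4737929 - 266228/241)) = 1/(8082213 + sqrt(-1142107117/241)) = 1/(8082213 + I*sqrt(275247815197)/241)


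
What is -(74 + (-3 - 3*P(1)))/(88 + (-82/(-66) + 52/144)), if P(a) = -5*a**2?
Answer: -34056/35483 ≈ -0.95978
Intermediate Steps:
-(74 + (-3 - 3*P(1)))/(88 + (-82/(-66) + 52/144)) = -(74 + (-3 - (-15)*1**2))/(88 + (-82/(-66) + 52/144)) = -(74 + (-3 - (-15)))/(88 + (-82*(-1/66) + 52*(1/144))) = -(74 + (-3 - 3*(-5)))/(88 + (41/33 + 13/36)) = -(74 + (-3 + 15))/(88 + 635/396) = -(74 + 12)/35483/396 = -86*396/35483 = -1*34056/35483 = -34056/35483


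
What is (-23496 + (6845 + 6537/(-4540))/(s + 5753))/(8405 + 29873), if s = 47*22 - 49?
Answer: -718723788157/1170943924560 ≈ -0.61380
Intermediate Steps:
s = 985 (s = 1034 - 49 = 985)
(-23496 + (6845 + 6537/(-4540))/(s + 5753))/(8405 + 29873) = (-23496 + (6845 + 6537/(-4540))/(985 + 5753))/(8405 + 29873) = (-23496 + (6845 + 6537*(-1/4540))/6738)/38278 = (-23496 + (6845 - 6537/4540)*(1/6738))*(1/38278) = (-23496 + (31069763/4540)*(1/6738))*(1/38278) = (-23496 + 31069763/30590520)*(1/38278) = -718723788157/30590520*1/38278 = -718723788157/1170943924560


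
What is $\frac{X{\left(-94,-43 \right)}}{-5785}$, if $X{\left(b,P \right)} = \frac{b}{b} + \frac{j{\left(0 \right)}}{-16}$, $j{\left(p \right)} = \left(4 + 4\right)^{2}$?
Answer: $\frac{3}{5785} \approx 0.00051858$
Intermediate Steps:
$j{\left(p \right)} = 64$ ($j{\left(p \right)} = 8^{2} = 64$)
$X{\left(b,P \right)} = -3$ ($X{\left(b,P \right)} = \frac{b}{b} + \frac{64}{-16} = 1 + 64 \left(- \frac{1}{16}\right) = 1 - 4 = -3$)
$\frac{X{\left(-94,-43 \right)}}{-5785} = - \frac{3}{-5785} = \left(-3\right) \left(- \frac{1}{5785}\right) = \frac{3}{5785}$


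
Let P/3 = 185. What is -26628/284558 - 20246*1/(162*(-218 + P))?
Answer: -1803722575/3883789863 ≈ -0.46442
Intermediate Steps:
P = 555 (P = 3*185 = 555)
-26628/284558 - 20246*1/(162*(-218 + P)) = -26628/284558 - 20246*1/(162*(-218 + 555)) = -26628*1/284558 - 20246/(162*337) = -13314/142279 - 20246/54594 = -13314/142279 - 20246*1/54594 = -13314/142279 - 10123/27297 = -1803722575/3883789863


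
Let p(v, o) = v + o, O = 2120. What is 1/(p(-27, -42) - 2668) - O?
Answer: -5802441/2737 ≈ -2120.0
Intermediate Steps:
p(v, o) = o + v
1/(p(-27, -42) - 2668) - O = 1/((-42 - 27) - 2668) - 1*2120 = 1/(-69 - 2668) - 2120 = 1/(-2737) - 2120 = -1/2737 - 2120 = -5802441/2737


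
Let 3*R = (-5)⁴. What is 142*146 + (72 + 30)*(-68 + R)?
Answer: 35046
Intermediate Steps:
R = 625/3 (R = (⅓)*(-5)⁴ = (⅓)*625 = 625/3 ≈ 208.33)
142*146 + (72 + 30)*(-68 + R) = 142*146 + (72 + 30)*(-68 + 625/3) = 20732 + 102*(421/3) = 20732 + 14314 = 35046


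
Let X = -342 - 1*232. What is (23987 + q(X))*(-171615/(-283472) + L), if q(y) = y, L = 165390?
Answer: 1097685860137035/283472 ≈ 3.8723e+9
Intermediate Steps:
X = -574 (X = -342 - 232 = -574)
(23987 + q(X))*(-171615/(-283472) + L) = (23987 - 574)*(-171615/(-283472) + 165390) = 23413*(-171615*(-1/283472) + 165390) = 23413*(171615/283472 + 165390) = 23413*(46883605695/283472) = 1097685860137035/283472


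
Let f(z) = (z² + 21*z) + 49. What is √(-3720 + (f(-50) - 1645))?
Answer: I*√3866 ≈ 62.177*I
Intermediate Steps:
f(z) = 49 + z² + 21*z
√(-3720 + (f(-50) - 1645)) = √(-3720 + ((49 + (-50)² + 21*(-50)) - 1645)) = √(-3720 + ((49 + 2500 - 1050) - 1645)) = √(-3720 + (1499 - 1645)) = √(-3720 - 146) = √(-3866) = I*√3866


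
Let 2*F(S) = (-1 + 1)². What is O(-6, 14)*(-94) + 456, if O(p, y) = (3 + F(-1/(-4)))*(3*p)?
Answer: 5532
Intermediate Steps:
F(S) = 0 (F(S) = (-1 + 1)²/2 = (½)*0² = (½)*0 = 0)
O(p, y) = 9*p (O(p, y) = (3 + 0)*(3*p) = 3*(3*p) = 9*p)
O(-6, 14)*(-94) + 456 = (9*(-6))*(-94) + 456 = -54*(-94) + 456 = 5076 + 456 = 5532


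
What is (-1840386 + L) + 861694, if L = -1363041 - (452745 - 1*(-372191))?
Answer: -3166669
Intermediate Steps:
L = -2187977 (L = -1363041 - (452745 + 372191) = -1363041 - 1*824936 = -1363041 - 824936 = -2187977)
(-1840386 + L) + 861694 = (-1840386 - 2187977) + 861694 = -4028363 + 861694 = -3166669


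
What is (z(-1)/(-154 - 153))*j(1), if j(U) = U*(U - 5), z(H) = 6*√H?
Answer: 24*I/307 ≈ 0.078176*I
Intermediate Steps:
j(U) = U*(-5 + U)
(z(-1)/(-154 - 153))*j(1) = ((6*√(-1))/(-154 - 153))*(1*(-5 + 1)) = ((6*I)/(-307))*(1*(-4)) = ((6*I)*(-1/307))*(-4) = -6*I/307*(-4) = 24*I/307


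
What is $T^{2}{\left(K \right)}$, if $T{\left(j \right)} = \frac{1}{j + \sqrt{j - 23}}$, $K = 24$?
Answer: $\frac{1}{625} \approx 0.0016$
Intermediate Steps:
$T{\left(j \right)} = \frac{1}{j + \sqrt{-23 + j}}$
$T^{2}{\left(K \right)} = \left(\frac{1}{24 + \sqrt{-23 + 24}}\right)^{2} = \left(\frac{1}{24 + \sqrt{1}}\right)^{2} = \left(\frac{1}{24 + 1}\right)^{2} = \left(\frac{1}{25}\right)^{2} = \frac{1}{625}$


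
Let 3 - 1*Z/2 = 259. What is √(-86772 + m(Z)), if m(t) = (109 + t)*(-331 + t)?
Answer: √252957 ≈ 502.95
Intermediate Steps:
Z = -512 (Z = 6 - 2*259 = 6 - 518 = -512)
m(t) = (-331 + t)*(109 + t)
√(-86772 + m(Z)) = √(-86772 + (-36079 + (-512)² - 222*(-512))) = √(-86772 + (-36079 + 262144 + 113664)) = √(-86772 + 339729) = √252957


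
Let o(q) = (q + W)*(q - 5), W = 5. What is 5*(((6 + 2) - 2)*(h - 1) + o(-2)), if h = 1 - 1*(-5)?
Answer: 45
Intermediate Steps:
h = 6 (h = 1 + 5 = 6)
o(q) = (-5 + q)*(5 + q) (o(q) = (q + 5)*(q - 5) = (5 + q)*(-5 + q) = (-5 + q)*(5 + q))
5*(((6 + 2) - 2)*(h - 1) + o(-2)) = 5*(((6 + 2) - 2)*(6 - 1) + (-25 + (-2)²)) = 5*((8 - 2)*5 + (-25 + 4)) = 5*(6*5 - 21) = 5*(30 - 21) = 5*9 = 45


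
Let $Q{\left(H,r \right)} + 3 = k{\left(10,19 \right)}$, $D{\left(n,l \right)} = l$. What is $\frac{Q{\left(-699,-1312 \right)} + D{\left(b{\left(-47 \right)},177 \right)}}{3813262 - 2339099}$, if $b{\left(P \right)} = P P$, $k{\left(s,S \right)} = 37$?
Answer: $\frac{211}{1474163} \approx 0.00014313$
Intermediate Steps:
$b{\left(P \right)} = P^{2}$
$Q{\left(H,r \right)} = 34$ ($Q{\left(H,r \right)} = -3 + 37 = 34$)
$\frac{Q{\left(-699,-1312 \right)} + D{\left(b{\left(-47 \right)},177 \right)}}{3813262 - 2339099} = \frac{34 + 177}{3813262 - 2339099} = \frac{211}{1474163}$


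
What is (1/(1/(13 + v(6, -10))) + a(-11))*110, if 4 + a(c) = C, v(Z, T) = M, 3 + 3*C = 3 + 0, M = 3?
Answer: 1320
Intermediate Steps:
C = 0 (C = -1 + (3 + 0)/3 = -1 + (⅓)*3 = -1 + 1 = 0)
v(Z, T) = 3
a(c) = -4 (a(c) = -4 + 0 = -4)
(1/(1/(13 + v(6, -10))) + a(-11))*110 = (1/(1/(13 + 3)) - 4)*110 = (1/(1/16) - 4)*110 = (16 - 4)*110 = 12*110 = 1320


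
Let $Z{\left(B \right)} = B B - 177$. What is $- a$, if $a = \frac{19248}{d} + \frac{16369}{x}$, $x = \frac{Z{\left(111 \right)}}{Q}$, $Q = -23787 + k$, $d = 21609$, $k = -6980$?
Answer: $\frac{36641748735}{883568} \approx 41470.0$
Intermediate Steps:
$Z{\left(B \right)} = -177 + B^{2}$ ($Z{\left(B \right)} = B^{2} - 177 = -177 + B^{2}$)
$Q = -30767$ ($Q = -23787 - 6980 = -30767$)
$x = - \frac{1104}{2797}$ ($x = \frac{-177 + 111^{2}}{-30767} = \left(-177 + 12321\right) \left(- \frac{1}{30767}\right) = 12144 \left(- \frac{1}{30767}\right) = - \frac{1104}{2797} \approx -0.39471$)
$a = - \frac{36641748735}{883568}$ ($a = \frac{19248}{21609} + \frac{16369}{- \frac{1104}{2797}} = 19248 \cdot \frac{1}{21609} + 16369 \left(- \frac{2797}{1104}\right) = \frac{6416}{7203} - \frac{45784093}{1104} = - \frac{36641748735}{883568} \approx -41470.0$)
$- a = \left(-1\right) \left(- \frac{36641748735}{883568}\right) = \frac{36641748735}{883568}$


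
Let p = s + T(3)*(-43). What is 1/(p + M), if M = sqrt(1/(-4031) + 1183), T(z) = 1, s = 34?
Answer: 36279/4442161 + 4*sqrt(1201407302)/4442161 ≈ 0.039378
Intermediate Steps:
M = 4*sqrt(1201407302)/4031 (M = sqrt(-1/4031 + 1183) = sqrt(4768672/4031) = 4*sqrt(1201407302)/4031 ≈ 34.395)
p = -9 (p = 34 + 1*(-43) = 34 - 43 = -9)
1/(p + M) = 1/(-9 + 4*sqrt(1201407302)/4031)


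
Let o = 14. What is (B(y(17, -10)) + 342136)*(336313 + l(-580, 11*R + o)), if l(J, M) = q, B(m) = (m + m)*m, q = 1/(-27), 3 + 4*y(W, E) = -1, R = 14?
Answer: 1035589000700/9 ≈ 1.1507e+11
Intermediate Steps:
y(W, E) = -1 (y(W, E) = -¾ + (¼)*(-1) = -¾ - ¼ = -1)
q = -1/27 ≈ -0.037037
B(m) = 2*m² (B(m) = (2*m)*m = 2*m²)
l(J, M) = -1/27
(B(y(17, -10)) + 342136)*(336313 + l(-580, 11*R + o)) = (2*(-1)² + 342136)*(336313 - 1/27) = (2*1 + 342136)*(9080450/27) = (2 + 342136)*(9080450/27) = 342138*(9080450/27) = 1035589000700/9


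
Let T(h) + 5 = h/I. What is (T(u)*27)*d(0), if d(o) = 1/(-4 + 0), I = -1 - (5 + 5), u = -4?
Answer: 1377/44 ≈ 31.295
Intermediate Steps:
I = -11 (I = -1 - 1*10 = -1 - 10 = -11)
d(o) = -¼ (d(o) = 1/(-4) = -¼)
T(h) = -5 - h/11 (T(h) = -5 + h/(-11) = -5 + h*(-1/11) = -5 - h/11)
(T(u)*27)*d(0) = ((-5 - 1/11*(-4))*27)*(-¼) = ((-5 + 4/11)*27)*(-¼) = -51/11*27*(-¼) = -1377/11*(-¼) = 1377/44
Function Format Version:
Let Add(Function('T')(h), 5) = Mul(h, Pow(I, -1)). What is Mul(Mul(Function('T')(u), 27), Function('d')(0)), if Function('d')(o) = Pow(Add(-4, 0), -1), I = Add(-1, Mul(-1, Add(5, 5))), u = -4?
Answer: Rational(1377, 44) ≈ 31.295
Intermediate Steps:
I = -11 (I = Add(-1, Mul(-1, 10)) = Add(-1, -10) = -11)
Function('d')(o) = Rational(-1, 4) (Function('d')(o) = Pow(-4, -1) = Rational(-1, 4))
Function('T')(h) = Add(-5, Mul(Rational(-1, 11), h)) (Function('T')(h) = Add(-5, Mul(h, Pow(-11, -1))) = Add(-5, Mul(h, Rational(-1, 11))) = Add(-5, Mul(Rational(-1, 11), h)))
Mul(Mul(Function('T')(u), 27), Function('d')(0)) = Mul(Mul(Add(-5, Mul(Rational(-1, 11), -4)), 27), Rational(-1, 4)) = Mul(Mul(Add(-5, Rational(4, 11)), 27), Rational(-1, 4)) = Mul(Mul(Rational(-51, 11), 27), Rational(-1, 4)) = Mul(Rational(-1377, 11), Rational(-1, 4)) = Rational(1377, 44)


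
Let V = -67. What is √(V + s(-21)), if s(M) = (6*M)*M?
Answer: √2579 ≈ 50.784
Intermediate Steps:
s(M) = 6*M²
√(V + s(-21)) = √(-67 + 6*(-21)²) = √(-67 + 6*441) = √(-67 + 2646) = √2579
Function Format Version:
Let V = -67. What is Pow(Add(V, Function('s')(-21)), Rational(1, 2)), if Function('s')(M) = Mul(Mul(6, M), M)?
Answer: Pow(2579, Rational(1, 2)) ≈ 50.784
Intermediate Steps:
Function('s')(M) = Mul(6, Pow(M, 2))
Pow(Add(V, Function('s')(-21)), Rational(1, 2)) = Pow(Add(-67, Mul(6, Pow(-21, 2))), Rational(1, 2)) = Pow(Add(-67, Mul(6, 441)), Rational(1, 2)) = Pow(Add(-67, 2646), Rational(1, 2)) = Pow(2579, Rational(1, 2))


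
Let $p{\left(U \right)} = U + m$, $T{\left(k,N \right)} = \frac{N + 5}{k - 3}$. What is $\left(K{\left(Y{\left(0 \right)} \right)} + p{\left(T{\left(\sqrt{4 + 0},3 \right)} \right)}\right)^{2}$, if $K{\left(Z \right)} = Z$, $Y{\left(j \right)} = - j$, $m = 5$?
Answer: $9$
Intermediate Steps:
$T{\left(k,N \right)} = \frac{5 + N}{-3 + k}$
$p{\left(U \right)} = 5 + U$ ($p{\left(U \right)} = U + 5 = 5 + U$)
$\left(K{\left(Y{\left(0 \right)} \right)} + p{\left(T{\left(\sqrt{4 + 0},3 \right)} \right)}\right)^{2} = \left(\left(-1\right) 0 + \left(5 + \frac{5 + 3}{-3 + \sqrt{4 + 0}}\right)\right)^{2} = \left(0 + \left(5 + \frac{1}{-3 + \sqrt{4}} \cdot 8\right)\right)^{2} = \left(0 + \left(5 + \frac{1}{-3 + 2} \cdot 8\right)\right)^{2} = \left(0 + \left(5 + \frac{1}{-1} \cdot 8\right)\right)^{2} = \left(0 + \left(5 - 8\right)\right)^{2} = \left(0 - 3\right)^{2} = \left(-3\right)^{2} = 9$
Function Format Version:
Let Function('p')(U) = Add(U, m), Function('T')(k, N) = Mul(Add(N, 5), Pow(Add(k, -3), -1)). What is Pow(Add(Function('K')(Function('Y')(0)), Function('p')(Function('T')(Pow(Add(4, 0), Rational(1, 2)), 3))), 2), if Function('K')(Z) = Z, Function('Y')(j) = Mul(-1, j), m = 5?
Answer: 9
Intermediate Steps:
Function('T')(k, N) = Mul(Pow(Add(-3, k), -1), Add(5, N)) (Function('T')(k, N) = Mul(Add(5, N), Pow(Add(-3, k), -1)) = Mul(Pow(Add(-3, k), -1), Add(5, N)))
Function('p')(U) = Add(5, U) (Function('p')(U) = Add(U, 5) = Add(5, U))
Pow(Add(Function('K')(Function('Y')(0)), Function('p')(Function('T')(Pow(Add(4, 0), Rational(1, 2)), 3))), 2) = Pow(Add(Mul(-1, 0), Add(5, Mul(Pow(Add(-3, Pow(Add(4, 0), Rational(1, 2))), -1), Add(5, 3)))), 2) = Pow(Add(0, Add(5, Mul(Pow(Add(-3, Pow(4, Rational(1, 2))), -1), 8))), 2) = Pow(Add(0, Add(5, Mul(Pow(Add(-3, 2), -1), 8))), 2) = Pow(Add(0, Add(5, Mul(Pow(-1, -1), 8))), 2) = Pow(Add(0, Add(5, Mul(-1, 8))), 2) = Pow(Add(0, Add(5, -8)), 2) = Pow(Add(0, -3), 2) = Pow(-3, 2) = 9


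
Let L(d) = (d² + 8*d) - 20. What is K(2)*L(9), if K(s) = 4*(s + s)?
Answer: 2128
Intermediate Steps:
K(s) = 8*s (K(s) = 4*(2*s) = 8*s)
L(d) = -20 + d² + 8*d
K(2)*L(9) = (8*2)*(-20 + 9² + 8*9) = 16*(-20 + 81 + 72) = 16*133 = 2128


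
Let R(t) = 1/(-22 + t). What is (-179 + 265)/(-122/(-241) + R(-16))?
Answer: 787588/4395 ≈ 179.20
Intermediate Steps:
(-179 + 265)/(-122/(-241) + R(-16)) = (-179 + 265)/(-122/(-241) + 1/(-22 - 16)) = 86/(-122*(-1/241) + 1/(-38)) = 86/(122/241 - 1/38) = 86/(4395/9158) = 86*(9158/4395) = 787588/4395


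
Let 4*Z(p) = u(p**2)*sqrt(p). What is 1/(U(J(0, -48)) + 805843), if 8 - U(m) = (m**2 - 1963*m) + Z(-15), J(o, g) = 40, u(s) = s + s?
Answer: 1177028/1039046437713 + 50*I*sqrt(15)/346348812571 ≈ 1.1328e-6 + 5.5912e-10*I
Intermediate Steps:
u(s) = 2*s
Z(p) = p**(5/2)/2 (Z(p) = ((2*p**2)*sqrt(p))/4 = (2*p**(5/2))/4 = p**(5/2)/2)
U(m) = 8 - m**2 + 1963*m - 225*I*sqrt(15)/2 (U(m) = 8 - ((m**2 - 1963*m) + (-15)**(5/2)/2) = 8 - ((m**2 - 1963*m) + (225*I*sqrt(15))/2) = 8 - ((m**2 - 1963*m) + 225*I*sqrt(15)/2) = 8 - (m**2 - 1963*m + 225*I*sqrt(15)/2) = 8 + (-m**2 + 1963*m - 225*I*sqrt(15)/2) = 8 - m**2 + 1963*m - 225*I*sqrt(15)/2)
1/(U(J(0, -48)) + 805843) = 1/((8 - 1*40**2 + 1963*40 - 225*I*sqrt(15)/2) + 805843) = 1/((8 - 1*1600 + 78520 - 225*I*sqrt(15)/2) + 805843) = 1/((8 - 1600 + 78520 - 225*I*sqrt(15)/2) + 805843) = 1/((76928 - 225*I*sqrt(15)/2) + 805843) = 1/(882771 - 225*I*sqrt(15)/2)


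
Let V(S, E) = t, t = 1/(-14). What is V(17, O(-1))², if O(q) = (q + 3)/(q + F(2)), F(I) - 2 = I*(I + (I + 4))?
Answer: 1/196 ≈ 0.0051020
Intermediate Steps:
F(I) = 2 + I*(4 + 2*I) (F(I) = 2 + I*(I + (I + 4)) = 2 + I*(I + (4 + I)) = 2 + I*(4 + 2*I))
O(q) = (3 + q)/(18 + q) (O(q) = (q + 3)/(q + (2 + 2*2² + 4*2)) = (3 + q)/(q + (2 + 2*4 + 8)) = (3 + q)/(q + (2 + 8 + 8)) = (3 + q)/(q + 18) = (3 + q)/(18 + q))
t = -1/14 ≈ -0.071429
V(S, E) = -1/14
V(17, O(-1))² = (-1/14)² = 1/196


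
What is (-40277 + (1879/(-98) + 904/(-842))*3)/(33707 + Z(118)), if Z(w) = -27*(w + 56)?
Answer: -1664254531/1196853322 ≈ -1.3905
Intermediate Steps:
Z(w) = -1512 - 27*w (Z(w) = -27*(56 + w) = -1512 - 27*w)
(-40277 + (1879/(-98) + 904/(-842))*3)/(33707 + Z(118)) = (-40277 + (1879/(-98) + 904/(-842))*3)/(33707 + (-1512 - 27*118)) = (-40277 + (1879*(-1/98) + 904*(-1/842))*3)/(33707 + (-1512 - 3186)) = (-40277 + (-1879/98 - 452/421)*3)/(33707 - 4698) = (-40277 - 835355/41258*3)/29009 = (-40277 - 2506065/41258)*(1/29009) = -1664254531/41258*1/29009 = -1664254531/1196853322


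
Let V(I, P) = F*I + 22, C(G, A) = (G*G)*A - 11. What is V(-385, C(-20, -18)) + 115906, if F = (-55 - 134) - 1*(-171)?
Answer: 122858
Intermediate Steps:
F = -18 (F = -189 + 171 = -18)
C(G, A) = -11 + A*G² (C(G, A) = G²*A - 11 = A*G² - 11 = -11 + A*G²)
V(I, P) = 22 - 18*I (V(I, P) = -18*I + 22 = 22 - 18*I)
V(-385, C(-20, -18)) + 115906 = (22 - 18*(-385)) + 115906 = (22 + 6930) + 115906 = 6952 + 115906 = 122858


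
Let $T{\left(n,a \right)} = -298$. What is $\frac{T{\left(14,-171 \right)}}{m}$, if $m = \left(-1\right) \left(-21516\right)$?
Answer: $- \frac{149}{10758} \approx -0.01385$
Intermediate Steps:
$m = 21516$
$\frac{T{\left(14,-171 \right)}}{m} = - \frac{298}{21516} = \left(-298\right) \frac{1}{21516} = - \frac{149}{10758}$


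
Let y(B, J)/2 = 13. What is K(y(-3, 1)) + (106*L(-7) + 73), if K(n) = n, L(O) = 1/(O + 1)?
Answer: 244/3 ≈ 81.333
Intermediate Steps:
y(B, J) = 26 (y(B, J) = 2*13 = 26)
L(O) = 1/(1 + O)
K(y(-3, 1)) + (106*L(-7) + 73) = 26 + (106/(1 - 7) + 73) = 26 + (106/(-6) + 73) = 26 + (106*(-1/6) + 73) = 26 + (-53/3 + 73) = 26 + 166/3 = 244/3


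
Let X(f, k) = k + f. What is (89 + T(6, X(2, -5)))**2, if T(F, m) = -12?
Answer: 5929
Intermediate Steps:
X(f, k) = f + k
(89 + T(6, X(2, -5)))**2 = (89 - 12)**2 = 77**2 = 5929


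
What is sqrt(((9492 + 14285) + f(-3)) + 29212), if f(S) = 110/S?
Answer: sqrt(476571)/3 ≈ 230.11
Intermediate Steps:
sqrt(((9492 + 14285) + f(-3)) + 29212) = sqrt(((9492 + 14285) + 110/(-3)) + 29212) = sqrt((23777 + 110*(-1/3)) + 29212) = sqrt((23777 - 110/3) + 29212) = sqrt(71221/3 + 29212) = sqrt(158857/3) = sqrt(476571)/3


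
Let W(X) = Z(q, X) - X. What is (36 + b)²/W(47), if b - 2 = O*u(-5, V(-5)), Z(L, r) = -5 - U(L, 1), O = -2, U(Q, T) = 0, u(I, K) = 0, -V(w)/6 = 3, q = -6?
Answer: -361/13 ≈ -27.769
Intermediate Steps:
V(w) = -18 (V(w) = -6*3 = -18)
Z(L, r) = -5 (Z(L, r) = -5 - 1*0 = -5 + 0 = -5)
b = 2 (b = 2 - 2*0 = 2 + 0 = 2)
W(X) = -5 - X
(36 + b)²/W(47) = (36 + 2)²/(-5 - 1*47) = 38²/(-5 - 47) = 1444/(-52) = 1444*(-1/52) = -361/13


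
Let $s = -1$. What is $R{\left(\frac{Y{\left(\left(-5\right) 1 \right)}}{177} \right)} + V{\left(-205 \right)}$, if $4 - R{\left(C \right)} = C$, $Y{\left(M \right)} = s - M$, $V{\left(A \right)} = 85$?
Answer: $\frac{15749}{177} \approx 88.977$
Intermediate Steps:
$Y{\left(M \right)} = -1 - M$
$R{\left(C \right)} = 4 - C$
$R{\left(\frac{Y{\left(\left(-5\right) 1 \right)}}{177} \right)} + V{\left(-205 \right)} = \left(4 - \frac{-1 - \left(-5\right) 1}{177}\right) + 85 = \left(4 - \left(-1 - -5\right) \frac{1}{177}\right) + 85 = \left(4 - \left(-1 + 5\right) \frac{1}{177}\right) + 85 = \left(4 - 4 \cdot \frac{1}{177}\right) + 85 = \left(4 - \frac{4}{177}\right) + 85 = \frac{704}{177} + 85 = \frac{15749}{177}$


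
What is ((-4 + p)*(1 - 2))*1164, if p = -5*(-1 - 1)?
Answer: -6984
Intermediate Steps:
p = 10 (p = -5*(-2) = 10)
((-4 + p)*(1 - 2))*1164 = ((-4 + 10)*(1 - 2))*1164 = (6*(-1))*1164 = -6*1164 = -6984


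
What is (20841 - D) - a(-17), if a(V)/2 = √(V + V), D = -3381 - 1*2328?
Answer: 26550 - 2*I*√34 ≈ 26550.0 - 11.662*I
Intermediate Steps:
D = -5709 (D = -3381 - 2328 = -5709)
a(V) = 2*√2*√V (a(V) = 2*√(V + V) = 2*√(2*V) = 2*(√2*√V) = 2*√2*√V)
(20841 - D) - a(-17) = (20841 - 1*(-5709)) - 2*√2*√(-17) = (20841 + 5709) - 2*√2*I*√17 = 26550 - 2*I*√34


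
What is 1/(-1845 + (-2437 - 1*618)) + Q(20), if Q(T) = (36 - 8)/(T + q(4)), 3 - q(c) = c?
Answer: 137181/93100 ≈ 1.4735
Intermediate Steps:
q(c) = 3 - c
Q(T) = 28/(-1 + T) (Q(T) = (36 - 8)/(T + (3 - 1*4)) = 28/(T + (3 - 4)) = 28/(T - 1) = 28/(-1 + T))
1/(-1845 + (-2437 - 1*618)) + Q(20) = 1/(-1845 + (-2437 - 1*618)) + 28/(-1 + 20) = 1/(-1845 + (-2437 - 618)) + 28/19 = 1/(-1845 - 3055) + 28*(1/19) = 1/(-4900) + 28/19 = -1/4900 + 28/19 = 137181/93100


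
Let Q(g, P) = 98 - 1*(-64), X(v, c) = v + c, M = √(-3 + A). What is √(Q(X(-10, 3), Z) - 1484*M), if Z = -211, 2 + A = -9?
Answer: √(162 - 1484*I*√14) ≈ 53.465 - 51.928*I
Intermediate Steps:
A = -11 (A = -2 - 9 = -11)
M = I*√14 (M = √(-3 - 11) = √(-14) = I*√14 ≈ 3.7417*I)
X(v, c) = c + v
Q(g, P) = 162 (Q(g, P) = 98 + 64 = 162)
√(Q(X(-10, 3), Z) - 1484*M) = √(162 - 1484*I*√14)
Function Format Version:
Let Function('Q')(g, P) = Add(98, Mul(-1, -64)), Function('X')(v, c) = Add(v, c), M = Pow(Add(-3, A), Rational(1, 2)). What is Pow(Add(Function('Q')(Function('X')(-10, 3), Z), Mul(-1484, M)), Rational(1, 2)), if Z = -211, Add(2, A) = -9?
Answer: Pow(Add(162, Mul(-1484, I, Pow(14, Rational(1, 2)))), Rational(1, 2)) ≈ Add(53.465, Mul(-51.928, I))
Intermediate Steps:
A = -11 (A = Add(-2, -9) = -11)
M = Mul(I, Pow(14, Rational(1, 2))) (M = Pow(Add(-3, -11), Rational(1, 2)) = Pow(-14, Rational(1, 2)) = Mul(I, Pow(14, Rational(1, 2))) ≈ Mul(3.7417, I))
Function('X')(v, c) = Add(c, v)
Function('Q')(g, P) = 162 (Function('Q')(g, P) = Add(98, 64) = 162)
Pow(Add(Function('Q')(Function('X')(-10, 3), Z), Mul(-1484, M)), Rational(1, 2)) = Pow(Add(162, Mul(-1484, Mul(I, Pow(14, Rational(1, 2))))), Rational(1, 2)) = Pow(Add(162, Mul(-1484, I, Pow(14, Rational(1, 2)))), Rational(1, 2))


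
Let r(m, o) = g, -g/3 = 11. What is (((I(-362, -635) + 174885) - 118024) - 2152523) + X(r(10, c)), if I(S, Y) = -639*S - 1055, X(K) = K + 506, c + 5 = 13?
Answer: -1864926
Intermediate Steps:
c = 8 (c = -5 + 13 = 8)
g = -33 (g = -3*11 = -33)
r(m, o) = -33
X(K) = 506 + K
I(S, Y) = -1055 - 639*S
(((I(-362, -635) + 174885) - 118024) - 2152523) + X(r(10, c)) = ((((-1055 - 639*(-362)) + 174885) - 118024) - 2152523) + (506 - 33) = ((((-1055 + 231318) + 174885) - 118024) - 2152523) + 473 = (((230263 + 174885) - 118024) - 2152523) + 473 = ((405148 - 118024) - 2152523) + 473 = (287124 - 2152523) + 473 = -1865399 + 473 = -1864926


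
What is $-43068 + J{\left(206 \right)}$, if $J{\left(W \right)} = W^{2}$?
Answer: $-632$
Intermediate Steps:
$-43068 + J{\left(206 \right)} = -43068 + 206^{2} = -43068 + 42436 = -632$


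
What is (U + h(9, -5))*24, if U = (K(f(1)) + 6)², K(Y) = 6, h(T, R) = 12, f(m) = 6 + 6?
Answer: 3744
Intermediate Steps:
f(m) = 12
U = 144 (U = (6 + 6)² = 12² = 144)
(U + h(9, -5))*24 = (144 + 12)*24 = 156*24 = 3744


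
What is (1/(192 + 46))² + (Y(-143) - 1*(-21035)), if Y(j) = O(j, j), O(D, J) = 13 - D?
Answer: 1200343005/56644 ≈ 21191.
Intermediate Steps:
Y(j) = 13 - j
(1/(192 + 46))² + (Y(-143) - 1*(-21035)) = (1/(192 + 46))² + ((13 - 1*(-143)) - 1*(-21035)) = (1/238)² + ((13 + 143) + 21035) = (1/238)² + (156 + 21035) = 1/56644 + 21191 = 1200343005/56644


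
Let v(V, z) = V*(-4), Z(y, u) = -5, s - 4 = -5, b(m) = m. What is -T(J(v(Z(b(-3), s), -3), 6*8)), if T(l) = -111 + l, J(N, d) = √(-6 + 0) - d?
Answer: 159 - I*√6 ≈ 159.0 - 2.4495*I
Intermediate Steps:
s = -1 (s = 4 - 5 = -1)
v(V, z) = -4*V
J(N, d) = -d + I*√6 (J(N, d) = √(-6) - d = I*√6 - d = -d + I*√6)
-T(J(v(Z(b(-3), s), -3), 6*8)) = -(-111 + (-6*8 + I*√6)) = -(-111 + (-1*48 + I*√6)) = -(-111 + (-48 + I*√6)) = -(-159 + I*√6) = 159 - I*√6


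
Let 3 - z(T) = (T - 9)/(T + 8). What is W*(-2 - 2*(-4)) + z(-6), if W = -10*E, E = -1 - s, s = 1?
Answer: 261/2 ≈ 130.50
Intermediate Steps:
E = -2 (E = -1 - 1*1 = -1 - 1 = -2)
W = 20 (W = -10*(-2) = 20)
z(T) = 3 - (-9 + T)/(8 + T) (z(T) = 3 - (T - 9)/(T + 8) = 3 - (-9 + T)/(8 + T))
W*(-2 - 2*(-4)) + z(-6) = 20*(-2 - 2*(-4)) + (33 + 2*(-6))/(8 - 6) = 20*(-2 + 8) + (33 - 12)/2 = 20*6 + (½)*21 = 120 + 21/2 = 261/2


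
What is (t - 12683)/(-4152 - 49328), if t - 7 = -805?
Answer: 13481/53480 ≈ 0.25208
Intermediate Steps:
t = -798 (t = 7 - 805 = -798)
(t - 12683)/(-4152 - 49328) = (-798 - 12683)/(-4152 - 49328) = -13481/(-53480) = -13481*(-1/53480) = 13481/53480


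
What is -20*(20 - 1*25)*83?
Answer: 8300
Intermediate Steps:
-20*(20 - 1*25)*83 = -20*(20 - 25)*83 = -20*(-5)*83 = 100*83 = 8300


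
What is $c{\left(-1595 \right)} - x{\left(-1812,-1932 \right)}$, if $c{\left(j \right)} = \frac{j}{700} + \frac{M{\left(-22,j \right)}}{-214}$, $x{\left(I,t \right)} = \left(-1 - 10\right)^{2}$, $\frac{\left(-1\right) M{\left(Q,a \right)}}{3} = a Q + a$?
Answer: $\frac{5187237}{14980} \approx 346.28$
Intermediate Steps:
$M{\left(Q,a \right)} = - 3 a - 3 Q a$ ($M{\left(Q,a \right)} = - 3 \left(a Q + a\right) = - 3 \left(Q a + a\right) = - 3 \left(a + Q a\right) = - 3 a - 3 Q a$)
$x{\left(I,t \right)} = 121$ ($x{\left(I,t \right)} = \left(-11\right)^{2} = 121$)
$c{\left(j \right)} = - \frac{21943 j}{74900}$ ($c{\left(j \right)} = \frac{j}{700} + \frac{\left(-3\right) j \left(1 - 22\right)}{-214} = j \frac{1}{700} + \left(-3\right) j \left(-21\right) \left(- \frac{1}{214}\right) = \frac{j}{700} + 63 j \left(- \frac{1}{214}\right) = \frac{j}{700} - \frac{63 j}{214} = - \frac{21943 j}{74900}$)
$c{\left(-1595 \right)} - x{\left(-1812,-1932 \right)} = \left(- \frac{21943}{74900}\right) \left(-1595\right) - 121 = \frac{6999817}{14980} - 121 = \frac{5187237}{14980}$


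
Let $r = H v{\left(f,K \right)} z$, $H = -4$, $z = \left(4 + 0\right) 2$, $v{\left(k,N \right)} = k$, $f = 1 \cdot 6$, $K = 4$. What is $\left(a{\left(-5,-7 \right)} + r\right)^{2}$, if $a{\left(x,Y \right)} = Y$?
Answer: $39601$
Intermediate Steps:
$f = 6$
$z = 8$ ($z = 4 \cdot 2 = 8$)
$r = -192$ ($r = \left(-4\right) 6 \cdot 8 = \left(-24\right) 8 = -192$)
$\left(a{\left(-5,-7 \right)} + r\right)^{2} = \left(-7 - 192\right)^{2} = \left(-199\right)^{2} = 39601$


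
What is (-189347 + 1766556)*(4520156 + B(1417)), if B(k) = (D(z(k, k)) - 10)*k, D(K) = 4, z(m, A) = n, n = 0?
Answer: 7115821293686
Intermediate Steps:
z(m, A) = 0
B(k) = -6*k (B(k) = (4 - 10)*k = -6*k)
(-189347 + 1766556)*(4520156 + B(1417)) = (-189347 + 1766556)*(4520156 - 6*1417) = 1577209*(4520156 - 8502) = 1577209*4511654 = 7115821293686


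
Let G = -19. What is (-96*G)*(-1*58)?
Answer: -105792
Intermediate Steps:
(-96*G)*(-1*58) = (-96*(-19))*(-1*58) = 1824*(-58) = -105792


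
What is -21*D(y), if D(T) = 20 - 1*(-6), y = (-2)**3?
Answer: -546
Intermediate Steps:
y = -8
D(T) = 26 (D(T) = 20 + 6 = 26)
-21*D(y) = -21*26 = -546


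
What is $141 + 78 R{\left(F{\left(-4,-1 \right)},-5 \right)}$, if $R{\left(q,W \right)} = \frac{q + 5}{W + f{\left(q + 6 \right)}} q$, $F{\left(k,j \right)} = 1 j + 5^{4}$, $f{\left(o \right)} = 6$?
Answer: $30614829$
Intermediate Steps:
$F{\left(k,j \right)} = 625 + j$ ($F{\left(k,j \right)} = j + 625 = 625 + j$)
$R{\left(q,W \right)} = \frac{q \left(5 + q\right)}{6 + W}$ ($R{\left(q,W \right)} = \frac{q + 5}{W + 6} q = \frac{5 + q}{6 + W} q = \frac{q \left(5 + q\right)}{6 + W}$)
$141 + 78 R{\left(F{\left(-4,-1 \right)},-5 \right)} = 141 + 78 \frac{\left(625 - 1\right) \left(5 + \left(625 - 1\right)\right)}{6 - 5} = 141 + 78 \frac{624 \left(5 + 624\right)}{1} = 141 + 78 \cdot 624 \cdot 1 \cdot 629 = 141 + 78 \cdot 392496 = 141 + 30614688 = 30614829$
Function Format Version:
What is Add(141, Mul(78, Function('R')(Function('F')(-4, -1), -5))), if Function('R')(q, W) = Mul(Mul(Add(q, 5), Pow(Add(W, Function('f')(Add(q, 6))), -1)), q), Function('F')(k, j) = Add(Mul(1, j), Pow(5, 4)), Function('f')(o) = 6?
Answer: 30614829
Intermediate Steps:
Function('F')(k, j) = Add(625, j) (Function('F')(k, j) = Add(j, 625) = Add(625, j))
Function('R')(q, W) = Mul(q, Pow(Add(6, W), -1), Add(5, q)) (Function('R')(q, W) = Mul(Mul(Add(q, 5), Pow(Add(W, 6), -1)), q) = Mul(Mul(Add(5, q), Pow(Add(6, W), -1)), q) = Mul(Mul(Pow(Add(6, W), -1), Add(5, q)), q) = Mul(q, Pow(Add(6, W), -1), Add(5, q)))
Add(141, Mul(78, Function('R')(Function('F')(-4, -1), -5))) = Add(141, Mul(78, Mul(Add(625, -1), Pow(Add(6, -5), -1), Add(5, Add(625, -1))))) = Add(141, Mul(78, Mul(624, Pow(1, -1), Add(5, 624)))) = Add(141, Mul(78, Mul(624, 1, 629))) = Add(141, Mul(78, 392496)) = Add(141, 30614688) = 30614829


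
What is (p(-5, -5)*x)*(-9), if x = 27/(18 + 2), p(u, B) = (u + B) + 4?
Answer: 729/10 ≈ 72.900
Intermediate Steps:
p(u, B) = 4 + B + u (p(u, B) = (B + u) + 4 = 4 + B + u)
x = 27/20 ≈ 1.3500
(p(-5, -5)*x)*(-9) = ((4 - 5 - 5)*(27/20))*(-9) = -6*27/20*(-9) = -81/10*(-9) = 729/10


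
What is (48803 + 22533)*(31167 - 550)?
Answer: 2184094312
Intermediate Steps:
(48803 + 22533)*(31167 - 550) = 71336*30617 = 2184094312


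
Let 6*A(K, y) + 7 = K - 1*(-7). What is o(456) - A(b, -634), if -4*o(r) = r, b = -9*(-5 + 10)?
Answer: -213/2 ≈ -106.50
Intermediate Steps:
b = -45 (b = -9*5 = -45)
o(r) = -r/4
A(K, y) = K/6 (A(K, y) = -7/6 + (K - 1*(-7))/6 = -7/6 + (K + 7)/6 = -7/6 + (7 + K)/6 = -7/6 + (7/6 + K/6) = K/6)
o(456) - A(b, -634) = -¼*456 - (-45)/6 = -114 - 1*(-15/2) = -114 + 15/2 = -213/2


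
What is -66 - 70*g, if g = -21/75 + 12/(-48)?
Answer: -289/10 ≈ -28.900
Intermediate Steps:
g = -53/100 (g = -21*1/75 + 12*(-1/48) = -7/25 - 1/4 = -53/100 ≈ -0.53000)
-66 - 70*g = -66 - 70*(-53/100) = -66 + 371/10 = -289/10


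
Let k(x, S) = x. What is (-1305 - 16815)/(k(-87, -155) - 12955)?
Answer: 9060/6521 ≈ 1.3894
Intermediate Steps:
(-1305 - 16815)/(k(-87, -155) - 12955) = (-1305 - 16815)/(-87 - 12955) = -18120/(-13042) = -18120*(-1/13042) = 9060/6521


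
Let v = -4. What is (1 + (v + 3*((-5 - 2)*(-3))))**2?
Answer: 3600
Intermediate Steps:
(1 + (v + 3*((-5 - 2)*(-3))))**2 = (1 + (-4 + 3*((-5 - 2)*(-3))))**2 = (1 + (-4 + 3*(-7*(-3))))**2 = (1 + (-4 + 3*21))**2 = (1 + (-4 + 63))**2 = (1 + 59)**2 = 60**2 = 3600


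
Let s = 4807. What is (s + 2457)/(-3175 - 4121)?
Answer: -227/228 ≈ -0.99561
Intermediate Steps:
(s + 2457)/(-3175 - 4121) = (4807 + 2457)/(-3175 - 4121) = 7264/(-7296) = 7264*(-1/7296) = -227/228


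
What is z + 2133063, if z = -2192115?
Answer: -59052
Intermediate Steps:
z + 2133063 = -2192115 + 2133063 = -59052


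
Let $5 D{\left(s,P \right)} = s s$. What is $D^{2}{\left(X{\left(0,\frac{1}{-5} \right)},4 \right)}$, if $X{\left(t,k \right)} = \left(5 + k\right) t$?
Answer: $0$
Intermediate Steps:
$X{\left(t,k \right)} = t \left(5 + k\right)$
$D{\left(s,P \right)} = \frac{s^{2}}{5}$ ($D{\left(s,P \right)} = \frac{s s}{5} = \frac{s^{2}}{5}$)
$D^{2}{\left(X{\left(0,\frac{1}{-5} \right)},4 \right)} = \left(\frac{\left(0 \left(5 + \frac{1}{-5}\right)\right)^{2}}{5}\right)^{2} = \left(\frac{\left(0 \left(5 - \frac{1}{5}\right)\right)^{2}}{5}\right)^{2} = \left(\frac{\left(0 \cdot \frac{24}{5}\right)^{2}}{5}\right)^{2} = \left(\frac{0^{2}}{5}\right)^{2} = \left(\frac{1}{5} \cdot 0\right)^{2} = 0^{2} = 0$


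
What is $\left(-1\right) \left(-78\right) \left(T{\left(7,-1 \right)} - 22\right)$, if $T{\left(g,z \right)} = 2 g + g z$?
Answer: $-1170$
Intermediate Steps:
$\left(-1\right) \left(-78\right) \left(T{\left(7,-1 \right)} - 22\right) = \left(-1\right) \left(-78\right) \left(7 \left(2 - 1\right) - 22\right) = 78 \left(7 \cdot 1 - 22\right) = 78 \left(7 - 22\right) = 78 \left(-15\right) = -1170$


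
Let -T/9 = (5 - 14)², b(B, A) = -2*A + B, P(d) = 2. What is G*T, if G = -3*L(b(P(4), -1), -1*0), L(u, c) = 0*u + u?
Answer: 8748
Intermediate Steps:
b(B, A) = B - 2*A
T = -729 (T = -9*(5 - 14)² = -9*(-9)² = -9*81 = -729)
L(u, c) = u (L(u, c) = 0 + u = u)
G = -12 (G = -3*(2 - 2*(-1)) = -3*(2 + 2) = -3*4 = -12)
G*T = -12*(-729) = 8748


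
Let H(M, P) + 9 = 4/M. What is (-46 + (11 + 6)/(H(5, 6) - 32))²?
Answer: 87067561/40401 ≈ 2155.1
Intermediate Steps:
H(M, P) = -9 + 4/M
(-46 + (11 + 6)/(H(5, 6) - 32))² = (-46 + (11 + 6)/((-9 + 4/5) - 32))² = (-46 + 17/((-9 + 4*(⅕)) - 32))² = (-46 + 17/((-9 + ⅘) - 32))² = (-46 + 17/(-41/5 - 32))² = (-46 + 17/(-201/5))² = (-46 + 17*(-5/201))² = (-46 - 85/201)² = (-9331/201)² = 87067561/40401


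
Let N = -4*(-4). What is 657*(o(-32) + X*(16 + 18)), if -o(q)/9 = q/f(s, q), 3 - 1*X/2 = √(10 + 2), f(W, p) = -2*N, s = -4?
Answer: 128115 - 89352*√3 ≈ -26647.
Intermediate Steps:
N = 16
f(W, p) = -32 (f(W, p) = -2*16 = -32)
X = 6 - 4*√3 (X = 6 - 2*√(10 + 2) = 6 - 4*√3 ≈ -0.92820)
o(q) = 9*q/32 (o(q) = -9*q/(-32) = -9*q*(-1)/32 = -(-9)*q/32 = 9*q/32)
657*(o(-32) + X*(16 + 18)) = 657*((9/32)*(-32) + (6 - 4*√3)*(16 + 18)) = 657*(-9 + (6 - 4*√3)*34) = 657*(-9 + (204 - 136*√3)) = 657*(195 - 136*√3) = 128115 - 89352*√3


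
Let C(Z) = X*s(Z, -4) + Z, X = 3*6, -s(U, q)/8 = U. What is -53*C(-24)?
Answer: -181896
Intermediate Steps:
s(U, q) = -8*U
X = 18
C(Z) = -143*Z (C(Z) = 18*(-8*Z) + Z = -144*Z + Z = -143*Z)
-53*C(-24) = -(-7579)*(-24) = -53*3432 = -181896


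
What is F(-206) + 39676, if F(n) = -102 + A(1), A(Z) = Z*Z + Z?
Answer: 39576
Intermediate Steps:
A(Z) = Z + Z² (A(Z) = Z² + Z = Z + Z²)
F(n) = -100 (F(n) = -102 + 1*(1 + 1) = -102 + 1*2 = -102 + 2 = -100)
F(-206) + 39676 = -100 + 39676 = 39576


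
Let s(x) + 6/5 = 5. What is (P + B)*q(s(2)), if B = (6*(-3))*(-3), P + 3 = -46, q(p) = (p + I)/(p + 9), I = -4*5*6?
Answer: -2905/64 ≈ -45.391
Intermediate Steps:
s(x) = 19/5 (s(x) = -6/5 + 5 = 19/5)
I = -120 (I = -20*6 = -120)
q(p) = (-120 + p)/(9 + p) (q(p) = (p - 120)/(p + 9) = (-120 + p)/(9 + p))
P = -49 (P = -3 - 46 = -49)
B = 54 (B = -18*(-3) = 54)
(P + B)*q(s(2)) = (-49 + 54)*((-120 + 19/5)/(9 + 19/5)) = 5*(-581/5/(64/5)) = 5*((5/64)*(-581/5)) = 5*(-581/64) = -2905/64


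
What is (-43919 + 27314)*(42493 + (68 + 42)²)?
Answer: -906516765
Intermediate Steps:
(-43919 + 27314)*(42493 + (68 + 42)²) = -16605*(42493 + 110²) = -16605*(42493 + 12100) = -16605*54593 = -906516765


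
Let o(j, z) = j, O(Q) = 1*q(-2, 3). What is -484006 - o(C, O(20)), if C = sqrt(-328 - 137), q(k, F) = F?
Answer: -484006 - I*sqrt(465) ≈ -4.8401e+5 - 21.564*I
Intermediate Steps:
O(Q) = 3 (O(Q) = 1*3 = 3)
C = I*sqrt(465) (C = sqrt(-465) = I*sqrt(465) ≈ 21.564*I)
-484006 - o(C, O(20)) = -484006 - I*sqrt(465)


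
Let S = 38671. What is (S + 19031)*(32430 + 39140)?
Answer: 4129732140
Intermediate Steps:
(S + 19031)*(32430 + 39140) = (38671 + 19031)*(32430 + 39140) = 57702*71570 = 4129732140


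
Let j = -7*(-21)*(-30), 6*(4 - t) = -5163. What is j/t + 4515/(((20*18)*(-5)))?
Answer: -225547/29640 ≈ -7.6096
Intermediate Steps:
t = 1729/2 (t = 4 - ⅙*(-5163) = 4 + 1721/2 = 1729/2 ≈ 864.50)
j = -4410 (j = 147*(-30) = -4410)
j/t + 4515/(((20*18)*(-5))) = -4410/1729/2 + 4515/(((20*18)*(-5))) = -4410*2/1729 + 4515/((360*(-5))) = -1260/247 + 4515/(-1800) = -1260/247 + 4515*(-1/1800) = -1260/247 - 301/120 = -225547/29640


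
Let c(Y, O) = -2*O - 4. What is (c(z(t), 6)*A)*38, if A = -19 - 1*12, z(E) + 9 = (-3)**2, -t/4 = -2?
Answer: 18848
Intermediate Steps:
t = 8 (t = -4*(-2) = 8)
z(E) = 0 (z(E) = -9 + (-3)**2 = -9 + 9 = 0)
c(Y, O) = -4 - 2*O
A = -31 (A = -19 - 12 = -31)
(c(z(t), 6)*A)*38 = ((-4 - 2*6)*(-31))*38 = ((-4 - 12)*(-31))*38 = -16*(-31)*38 = 496*38 = 18848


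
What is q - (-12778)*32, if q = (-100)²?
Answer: 418896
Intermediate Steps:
q = 10000
q - (-12778)*32 = 10000 - (-12778)*32 = 10000 - 1*(-408896) = 10000 + 408896 = 418896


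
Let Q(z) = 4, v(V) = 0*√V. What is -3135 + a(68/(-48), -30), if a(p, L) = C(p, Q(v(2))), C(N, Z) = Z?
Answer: -3131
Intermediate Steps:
v(V) = 0
a(p, L) = 4
-3135 + a(68/(-48), -30) = -3135 + 4 = -3131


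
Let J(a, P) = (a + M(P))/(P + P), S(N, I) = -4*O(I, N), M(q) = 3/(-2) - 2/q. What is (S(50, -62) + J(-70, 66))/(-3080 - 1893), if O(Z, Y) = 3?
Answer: 109265/43324776 ≈ 0.0025220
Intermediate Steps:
M(q) = -3/2 - 2/q (M(q) = 3*(-½) - 2/q = -3/2 - 2/q)
S(N, I) = -12 (S(N, I) = -4*3 = -12)
J(a, P) = (-3/2 + a - 2/P)/(2*P) (J(a, P) = (a + (-3/2 - 2/P))/(P + P) = (-3/2 + a - 2/P)/((2*P)) = (-3/2 + a - 2/P)*(1/(2*P)) = (-3/2 + a - 2/P)/(2*P))
(S(50, -62) + J(-70, 66))/(-3080 - 1893) = (-12 + (¼)*(-4 - 1*66*(3 - 2*(-70)))/66²)/(-3080 - 1893) = (-12 + (¼)*(1/4356)*(-4 - 1*66*(3 + 140)))/(-4973) = (-12 + (¼)*(1/4356)*(-4 - 1*66*143))*(-1/4973) = (-12 + (¼)*(1/4356)*(-4 - 9438))*(-1/4973) = (-12 + (¼)*(1/4356)*(-9442))*(-1/4973) = (-12 - 4721/8712)*(-1/4973) = -109265/8712*(-1/4973) = 109265/43324776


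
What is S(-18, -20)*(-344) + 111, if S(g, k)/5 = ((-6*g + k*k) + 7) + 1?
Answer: -887409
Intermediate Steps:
S(g, k) = 40 - 30*g + 5*k² (S(g, k) = 5*(((-6*g + k*k) + 7) + 1) = 5*(((-6*g + k²) + 7) + 1) = 5*(((k² - 6*g) + 7) + 1) = 5*((7 + k² - 6*g) + 1) = 5*(8 + k² - 6*g) = 40 - 30*g + 5*k²)
S(-18, -20)*(-344) + 111 = (40 - 30*(-18) + 5*(-20)²)*(-344) + 111 = (40 + 540 + 5*400)*(-344) + 111 = (40 + 540 + 2000)*(-344) + 111 = 2580*(-344) + 111 = -887520 + 111 = -887409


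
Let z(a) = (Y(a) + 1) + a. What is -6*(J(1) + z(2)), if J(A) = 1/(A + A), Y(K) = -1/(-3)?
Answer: -23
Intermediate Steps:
Y(K) = 1/3 (Y(K) = -1*(-1/3) = 1/3)
z(a) = 4/3 + a (z(a) = (1/3 + 1) + a = 4/3 + a)
J(A) = 1/(2*A)
-6*(J(1) + z(2)) = -6*((1/2)/1 + (4/3 + 2)) = -6*((1/2)*1 + 10/3) = -6*(1/2 + 10/3) = -6*23/6 = -23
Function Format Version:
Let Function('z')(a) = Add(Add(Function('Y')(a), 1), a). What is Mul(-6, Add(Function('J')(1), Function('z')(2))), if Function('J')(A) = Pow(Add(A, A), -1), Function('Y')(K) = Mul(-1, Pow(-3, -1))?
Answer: -23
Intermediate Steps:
Function('Y')(K) = Rational(1, 3) (Function('Y')(K) = Mul(-1, Rational(-1, 3)) = Rational(1, 3))
Function('z')(a) = Add(Rational(4, 3), a) (Function('z')(a) = Add(Add(Rational(1, 3), 1), a) = Add(Rational(4, 3), a))
Function('J')(A) = Mul(Rational(1, 2), Pow(A, -1)) (Function('J')(A) = Pow(Mul(2, A), -1) = Mul(Rational(1, 2), Pow(A, -1)))
Mul(-6, Add(Function('J')(1), Function('z')(2))) = Mul(-6, Add(Mul(Rational(1, 2), Pow(1, -1)), Add(Rational(4, 3), 2))) = Mul(-6, Add(Mul(Rational(1, 2), 1), Rational(10, 3))) = Mul(-6, Add(Rational(1, 2), Rational(10, 3))) = Mul(-6, Rational(23, 6)) = -23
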